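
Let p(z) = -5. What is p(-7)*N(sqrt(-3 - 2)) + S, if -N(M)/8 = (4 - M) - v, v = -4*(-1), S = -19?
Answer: -19 - 40*I*sqrt(5) ≈ -19.0 - 89.443*I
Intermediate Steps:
v = 4
N(M) = 8*M (N(M) = -8*((4 - M) - 1*4) = -8*((4 - M) - 4) = -(-8)*M = 8*M)
p(-7)*N(sqrt(-3 - 2)) + S = -40*sqrt(-3 - 2) - 19 = -40*sqrt(-5) - 19 = -40*I*sqrt(5) - 19 = -19 - 40*I*sqrt(5)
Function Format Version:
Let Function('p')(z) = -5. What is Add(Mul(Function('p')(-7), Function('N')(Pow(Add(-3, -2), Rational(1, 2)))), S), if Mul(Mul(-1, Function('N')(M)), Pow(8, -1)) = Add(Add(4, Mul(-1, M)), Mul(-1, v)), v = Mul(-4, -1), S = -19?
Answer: Add(-19, Mul(-40, I, Pow(5, Rational(1, 2)))) ≈ Add(-19.000, Mul(-89.443, I))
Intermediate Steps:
v = 4
Function('N')(M) = Mul(8, M) (Function('N')(M) = Mul(-8, Add(Add(4, Mul(-1, M)), Mul(-1, 4))) = Mul(-8, Add(Add(4, Mul(-1, M)), -4)) = Mul(-8, Mul(-1, M)) = Mul(8, M))
Add(Mul(Function('p')(-7), Function('N')(Pow(Add(-3, -2), Rational(1, 2)))), S) = Add(Mul(-5, Mul(8, Pow(Add(-3, -2), Rational(1, 2)))), -19) = Add(Mul(-5, Mul(8, Pow(-5, Rational(1, 2)))), -19) = Add(Mul(-5, Mul(8, Mul(I, Pow(5, Rational(1, 2))))), -19) = Add(Mul(-5, Mul(8, I, Pow(5, Rational(1, 2)))), -19) = Add(Mul(-40, I, Pow(5, Rational(1, 2))), -19) = Add(-19, Mul(-40, I, Pow(5, Rational(1, 2))))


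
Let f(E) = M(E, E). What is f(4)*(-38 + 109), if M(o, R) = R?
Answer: 284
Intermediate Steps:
f(E) = E
f(4)*(-38 + 109) = 4*(-38 + 109) = 4*71 = 284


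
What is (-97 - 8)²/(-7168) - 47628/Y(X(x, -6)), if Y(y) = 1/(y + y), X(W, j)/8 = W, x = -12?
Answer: 9364044249/1024 ≈ 9.1446e+6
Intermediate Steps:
X(W, j) = 8*W
Y(y) = 1/(2*y)
(-97 - 8)²/(-7168) - 47628/Y(X(x, -6)) = (-97 - 8)²/(-7168) - 47628/(1/(2*((8*(-12))))) = (-105)²*(-1/7168) - 47628/((½)/(-96)) = 11025*(-1/7168) - 47628/((½)*(-1/96)) = -1575/1024 - 47628/(-1/192) = -1575/1024 - 47628*(-192) = -1575/1024 + 9144576 = 9364044249/1024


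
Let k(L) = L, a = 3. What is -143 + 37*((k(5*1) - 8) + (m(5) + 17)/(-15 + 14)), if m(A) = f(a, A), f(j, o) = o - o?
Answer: -883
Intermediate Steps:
f(j, o) = 0
m(A) = 0
-143 + 37*((k(5*1) - 8) + (m(5) + 17)/(-15 + 14)) = -143 + 37*((5*1 - 8) + (0 + 17)/(-15 + 14)) = -143 + 37*((5 - 8) + 17/(-1)) = -143 + 37*(-3 + 17*(-1)) = -143 + 37*(-3 - 17) = -143 + 37*(-20) = -143 - 740 = -883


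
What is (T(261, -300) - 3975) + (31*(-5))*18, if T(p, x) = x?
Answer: -7065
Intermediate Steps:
(T(261, -300) - 3975) + (31*(-5))*18 = (-300 - 3975) + (31*(-5))*18 = -4275 - 155*18 = -4275 - 2790 = -7065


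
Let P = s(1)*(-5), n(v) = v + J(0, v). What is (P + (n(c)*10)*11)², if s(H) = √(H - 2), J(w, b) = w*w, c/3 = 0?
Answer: -25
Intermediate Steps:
c = 0 (c = 3*0 = 0)
J(w, b) = w²
n(v) = v (n(v) = v + 0² = v + 0 = v)
s(H) = √(-2 + H)
P = -5*I (P = √(-2 + 1)*(-5) = √(-1)*(-5) = I*(-5) = -5*I ≈ -5.0*I)
(P + (n(c)*10)*11)² = (-5*I + (0*10)*11)² = (-5*I + 0*11)² = (-5*I + 0)² = (-5*I)² = -25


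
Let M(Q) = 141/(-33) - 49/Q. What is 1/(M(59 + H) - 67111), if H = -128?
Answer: -759/50939953 ≈ -1.4900e-5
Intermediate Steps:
M(Q) = -47/11 - 49/Q (M(Q) = 141*(-1/33) - 49/Q = -47/11 - 49/Q)
1/(M(59 + H) - 67111) = 1/((-47/11 - 49/(59 - 128)) - 67111) = 1/((-47/11 - 49/(-69)) - 67111) = 1/((-47/11 - 49*(-1/69)) - 67111) = 1/((-47/11 + 49/69) - 67111) = 1/(-2704/759 - 67111) = 1/(-50939953/759) = -759/50939953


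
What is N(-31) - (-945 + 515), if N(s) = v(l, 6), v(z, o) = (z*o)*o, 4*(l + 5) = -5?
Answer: 205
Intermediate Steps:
l = -25/4 (l = -5 + (¼)*(-5) = -5 - 5/4 = -25/4 ≈ -6.2500)
v(z, o) = z*o² (v(z, o) = (o*z)*o = z*o²)
N(s) = -225 (N(s) = -25/4*6² = -25/4*36 = -225)
N(-31) - (-945 + 515) = -225 - (-945 + 515) = -225 - 1*(-430) = -225 + 430 = 205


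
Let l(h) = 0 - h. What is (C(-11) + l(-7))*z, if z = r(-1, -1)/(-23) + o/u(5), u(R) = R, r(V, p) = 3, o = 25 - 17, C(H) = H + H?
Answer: -507/23 ≈ -22.043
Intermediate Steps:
C(H) = 2*H
o = 8
l(h) = -h
z = 169/115 (z = 3/(-23) + 8/5 = 3*(-1/23) + 8*(⅕) = -3/23 + 8/5 = 169/115 ≈ 1.4696)
(C(-11) + l(-7))*z = (2*(-11) - 1*(-7))*(169/115) = (-22 + 7)*(169/115) = -15*169/115 = -507/23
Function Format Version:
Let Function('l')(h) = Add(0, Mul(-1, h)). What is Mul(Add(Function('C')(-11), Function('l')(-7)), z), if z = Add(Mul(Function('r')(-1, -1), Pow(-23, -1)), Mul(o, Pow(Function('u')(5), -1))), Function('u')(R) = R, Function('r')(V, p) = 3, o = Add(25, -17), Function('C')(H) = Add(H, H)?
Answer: Rational(-507, 23) ≈ -22.043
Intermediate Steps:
Function('C')(H) = Mul(2, H)
o = 8
Function('l')(h) = Mul(-1, h)
z = Rational(169, 115) (z = Add(Mul(3, Pow(-23, -1)), Mul(8, Pow(5, -1))) = Add(Mul(3, Rational(-1, 23)), Mul(8, Rational(1, 5))) = Add(Rational(-3, 23), Rational(8, 5)) = Rational(169, 115) ≈ 1.4696)
Mul(Add(Function('C')(-11), Function('l')(-7)), z) = Mul(Add(Mul(2, -11), Mul(-1, -7)), Rational(169, 115)) = Mul(Add(-22, 7), Rational(169, 115)) = Mul(-15, Rational(169, 115)) = Rational(-507, 23)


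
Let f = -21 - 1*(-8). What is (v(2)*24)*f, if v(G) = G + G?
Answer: -1248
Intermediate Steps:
f = -13 (f = -21 + 8 = -13)
v(G) = 2*G
(v(2)*24)*f = ((2*2)*24)*(-13) = (4*24)*(-13) = 96*(-13) = -1248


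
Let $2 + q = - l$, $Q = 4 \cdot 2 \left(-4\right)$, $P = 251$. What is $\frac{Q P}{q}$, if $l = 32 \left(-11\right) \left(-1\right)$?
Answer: $\frac{4016}{177} \approx 22.689$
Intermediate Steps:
$l = 352$ ($l = \left(-352\right) \left(-1\right) = 352$)
$Q = -32$ ($Q = 8 \left(-4\right) = -32$)
$q = -354$ ($q = -2 - 352 = -354$)
$\frac{Q P}{q} = \frac{\left(-32\right) 251}{-354} = \left(-8032\right) \left(- \frac{1}{354}\right) = \frac{4016}{177}$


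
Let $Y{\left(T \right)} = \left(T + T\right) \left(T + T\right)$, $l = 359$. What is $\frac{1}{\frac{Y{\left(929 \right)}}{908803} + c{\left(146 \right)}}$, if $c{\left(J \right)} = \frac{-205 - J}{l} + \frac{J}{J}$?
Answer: $\frac{326260277}{1246597300} \approx 0.26172$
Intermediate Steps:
$Y{\left(T \right)} = 4 T^{2}$ ($Y{\left(T \right)} = 2 T 2 T = 4 T^{2}$)
$c{\left(J \right)} = \frac{154}{359} - \frac{J}{359}$ ($c{\left(J \right)} = \frac{-205 - J}{359} + \frac{J}{J} = \left(-205 - J\right) \frac{1}{359} + 1 = \left(- \frac{205}{359} - \frac{J}{359}\right) + 1 = \frac{154}{359} - \frac{J}{359}$)
$\frac{1}{\frac{Y{\left(929 \right)}}{908803} + c{\left(146 \right)}} = \frac{1}{\frac{4 \cdot 929^{2}}{908803} + \left(\frac{154}{359} - \frac{146}{359}\right)} = \frac{1}{4 \cdot 863041 \cdot \frac{1}{908803} + \left(\frac{154}{359} - \frac{146}{359}\right)} = \frac{1}{3452164 \cdot \frac{1}{908803} + \frac{8}{359}} = \frac{1}{\frac{3452164}{908803} + \frac{8}{359}} = \frac{1}{\frac{1246597300}{326260277}} = \frac{326260277}{1246597300}$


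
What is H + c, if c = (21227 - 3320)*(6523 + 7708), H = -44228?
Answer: 254790289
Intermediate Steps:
c = 254834517 (c = 17907*14231 = 254834517)
H + c = -44228 + 254834517 = 254790289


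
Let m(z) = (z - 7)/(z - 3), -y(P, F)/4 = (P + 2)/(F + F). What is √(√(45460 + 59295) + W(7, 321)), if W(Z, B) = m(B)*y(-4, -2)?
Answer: √(-49926 + 25281*√104755)/159 ≈ 17.936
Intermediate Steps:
y(P, F) = -2*(2 + P)/F (y(P, F) = -4*(P + 2)/(F + F) = -4*(2 + P)/(2*F) = -4*(2 + P)*1/(2*F) = -2*(2 + P)/F)
m(z) = (-7 + z)/(-3 + z)
W(Z, B) = -2*(-7 + B)/(-3 + B) (W(Z, B) = ((-7 + B)/(-3 + B))*(2*(-2 - 1*(-4))/(-2)) = ((-7 + B)/(-3 + B))*(2*(-½)*(-2 + 4)) = ((-7 + B)/(-3 + B))*(2*(-½)*2) = ((-7 + B)/(-3 + B))*(-2) = -2*(-7 + B)/(-3 + B))
√(√(45460 + 59295) + W(7, 321)) = √(√(45460 + 59295) + 2*(7 - 1*321)/(-3 + 321)) = √(√104755 + 2*(7 - 321)/318) = √(√104755 + 2*(1/318)*(-314)) = √(√104755 - 314/159) = √(-314/159 + √104755)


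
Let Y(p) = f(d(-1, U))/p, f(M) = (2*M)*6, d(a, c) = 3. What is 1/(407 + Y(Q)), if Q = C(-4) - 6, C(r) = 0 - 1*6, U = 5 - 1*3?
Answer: 1/404 ≈ 0.0024752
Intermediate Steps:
U = 2 (U = 5 - 3 = 2)
C(r) = -6 (C(r) = 0 - 6 = -6)
f(M) = 12*M
Q = -12 (Q = -6 - 6 = -12)
Y(p) = 36/p (Y(p) = (12*3)/p = 36/p)
1/(407 + Y(Q)) = 1/(407 + 36/(-12)) = 1/(407 + 36*(-1/12)) = 1/(407 - 3) = 1/404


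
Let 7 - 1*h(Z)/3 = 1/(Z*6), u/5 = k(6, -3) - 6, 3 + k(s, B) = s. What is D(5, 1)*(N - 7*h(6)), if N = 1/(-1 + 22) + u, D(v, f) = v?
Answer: -67775/84 ≈ -806.85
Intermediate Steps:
k(s, B) = -3 + s
u = -15 (u = 5*((-3 + 6) - 6) = 5*(3 - 6) = 5*(-3) = -15)
h(Z) = 21 - 1/(2*Z) (h(Z) = 21 - 3*1/(6*Z) = 21 - 1/(2*Z))
N = -314/21 (N = 1/(-1 + 22) - 15 = 1/21 - 15 = -314/21 ≈ -14.952)
D(5, 1)*(N - 7*h(6)) = 5*(-314/21 - 7*(21 - 1/2/6)) = 5*(-314/21 - 7*(21 - 1/2*1/6)) = 5*(-314/21 - 7*(21 - 1/12)) = 5*(-314/21 - 7*251/12) = 5*(-314/21 - 1757/12) = 5*(-13555/84) = -67775/84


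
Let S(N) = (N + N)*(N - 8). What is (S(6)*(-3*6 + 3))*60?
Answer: 21600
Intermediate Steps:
S(N) = 2*N*(-8 + N) (S(N) = (2*N)*(-8 + N) = 2*N*(-8 + N))
(S(6)*(-3*6 + 3))*60 = ((2*6*(-8 + 6))*(-3*6 + 3))*60 = ((2*6*(-2))*(-18 + 3))*60 = -24*(-15)*60 = 360*60 = 21600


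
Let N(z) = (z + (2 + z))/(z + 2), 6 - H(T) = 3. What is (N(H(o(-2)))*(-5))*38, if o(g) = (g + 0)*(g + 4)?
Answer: -304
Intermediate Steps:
o(g) = g*(4 + g)
H(T) = 3 (H(T) = 6 - 1*3 = 6 - 3 = 3)
N(z) = (2 + 2*z)/(2 + z)
(N(H(o(-2)))*(-5))*38 = ((2*(1 + 3)/(2 + 3))*(-5))*38 = ((2*4/5)*(-5))*38 = ((2*(⅕)*4)*(-5))*38 = ((8/5)*(-5))*38 = -8*38 = -304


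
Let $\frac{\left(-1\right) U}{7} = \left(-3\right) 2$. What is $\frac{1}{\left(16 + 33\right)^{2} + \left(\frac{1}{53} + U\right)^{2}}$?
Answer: $\frac{2809}{11703938} \approx 0.00024$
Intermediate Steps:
$U = 42$ ($U = - 7 \left(\left(-3\right) 2\right) = \left(-7\right) \left(-6\right) = 42$)
$\frac{1}{\left(16 + 33\right)^{2} + \left(\frac{1}{53} + U\right)^{2}} = \frac{1}{\left(16 + 33\right)^{2} + \left(\frac{1}{53} + 42\right)^{2}} = \frac{1}{49^{2} + \left(\frac{1}{53} + 42\right)^{2}} = \frac{1}{2401 + \left(\frac{2227}{53}\right)^{2}} = \frac{1}{2401 + \frac{4959529}{2809}} = \frac{1}{\frac{11703938}{2809}} = \frac{2809}{11703938}$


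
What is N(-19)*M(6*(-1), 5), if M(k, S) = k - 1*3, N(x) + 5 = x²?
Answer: -3204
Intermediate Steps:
N(x) = -5 + x²
M(k, S) = -3 + k (M(k, S) = k - 3 = -3 + k)
N(-19)*M(6*(-1), 5) = (-5 + (-19)²)*(-3 + 6*(-1)) = (-5 + 361)*(-3 - 6) = 356*(-9) = -3204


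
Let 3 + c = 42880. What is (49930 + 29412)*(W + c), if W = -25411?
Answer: 1385787372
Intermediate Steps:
c = 42877 (c = -3 + 42880 = 42877)
(49930 + 29412)*(W + c) = (49930 + 29412)*(-25411 + 42877) = 79342*17466 = 1385787372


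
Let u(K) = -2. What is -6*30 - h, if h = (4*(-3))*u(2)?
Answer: -204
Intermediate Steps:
h = 24 (h = (4*(-3))*(-2) = -12*(-2) = 24)
-6*30 - h = -6*30 - 1*24 = -180 - 24 = -204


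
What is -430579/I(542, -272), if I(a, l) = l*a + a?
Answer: 430579/146882 ≈ 2.9315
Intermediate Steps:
I(a, l) = a + a*l (I(a, l) = a*l + a = a + a*l)
-430579/I(542, -272) = -430579*1/(542*(1 - 272)) = -430579/(542*(-271)) = -430579/(-146882) = -430579*(-1/146882) = 430579/146882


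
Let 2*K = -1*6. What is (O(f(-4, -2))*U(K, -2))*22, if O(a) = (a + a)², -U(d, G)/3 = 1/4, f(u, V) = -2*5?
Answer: -6600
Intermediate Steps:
K = -3 (K = (-1*6)/2 = (½)*(-6) = -3)
f(u, V) = -10
U(d, G) = -¾ (U(d, G) = -3/4 = -3*¼ = -¾)
O(a) = 4*a² (O(a) = (2*a)² = 4*a²)
(O(f(-4, -2))*U(K, -2))*22 = ((4*(-10)²)*(-¾))*22 = ((4*100)*(-¾))*22 = (400*(-¾))*22 = -300*22 = -6600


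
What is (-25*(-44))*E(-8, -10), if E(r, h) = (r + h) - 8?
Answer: -28600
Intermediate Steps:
E(r, h) = -8 + h + r (E(r, h) = (h + r) - 8 = -8 + h + r)
(-25*(-44))*E(-8, -10) = (-25*(-44))*(-8 - 10 - 8) = 1100*(-26) = -28600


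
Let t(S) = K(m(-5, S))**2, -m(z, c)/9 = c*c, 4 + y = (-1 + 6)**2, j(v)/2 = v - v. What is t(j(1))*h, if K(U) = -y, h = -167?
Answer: -73647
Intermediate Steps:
j(v) = 0 (j(v) = 2*(v - v) = 2*0 = 0)
y = 21 (y = -4 + (-1 + 6)**2 = -4 + 5**2 = -4 + 25 = 21)
m(z, c) = -9*c**2 (m(z, c) = -9*c*c = -9*c**2)
K(U) = -21 (K(U) = -1*21 = -21)
t(S) = 441 (t(S) = (-21)**2 = 441)
t(j(1))*h = 441*(-167) = -73647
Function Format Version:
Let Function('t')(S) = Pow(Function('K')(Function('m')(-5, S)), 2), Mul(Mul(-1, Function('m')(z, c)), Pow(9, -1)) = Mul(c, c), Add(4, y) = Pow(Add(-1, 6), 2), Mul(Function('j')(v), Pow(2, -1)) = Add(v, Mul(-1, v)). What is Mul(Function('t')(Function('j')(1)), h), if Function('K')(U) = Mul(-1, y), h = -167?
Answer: -73647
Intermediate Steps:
Function('j')(v) = 0 (Function('j')(v) = Mul(2, Add(v, Mul(-1, v))) = Mul(2, 0) = 0)
y = 21 (y = Add(-4, Pow(Add(-1, 6), 2)) = Add(-4, Pow(5, 2)) = Add(-4, 25) = 21)
Function('m')(z, c) = Mul(-9, Pow(c, 2)) (Function('m')(z, c) = Mul(-9, Mul(c, c)) = Mul(-9, Pow(c, 2)))
Function('K')(U) = -21 (Function('K')(U) = Mul(-1, 21) = -21)
Function('t')(S) = 441 (Function('t')(S) = Pow(-21, 2) = 441)
Mul(Function('t')(Function('j')(1)), h) = Mul(441, -167) = -73647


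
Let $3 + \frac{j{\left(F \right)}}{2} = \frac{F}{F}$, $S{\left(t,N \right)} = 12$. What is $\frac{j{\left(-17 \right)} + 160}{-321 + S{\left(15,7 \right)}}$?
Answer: $- \frac{52}{103} \approx -0.50485$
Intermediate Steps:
$j{\left(F \right)} = -4$ ($j{\left(F \right)} = -6 + 2 \frac{F}{F} = -6 + 2 \cdot 1 = -6 + 2 = -4$)
$\frac{j{\left(-17 \right)} + 160}{-321 + S{\left(15,7 \right)}} = \frac{-4 + 160}{-321 + 12} = \frac{156}{-309} = 156 \left(- \frac{1}{309}\right) = - \frac{52}{103}$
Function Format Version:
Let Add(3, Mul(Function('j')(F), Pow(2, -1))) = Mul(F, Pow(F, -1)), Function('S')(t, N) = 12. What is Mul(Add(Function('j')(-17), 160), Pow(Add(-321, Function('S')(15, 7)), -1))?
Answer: Rational(-52, 103) ≈ -0.50485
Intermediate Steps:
Function('j')(F) = -4 (Function('j')(F) = Add(-6, Mul(2, Mul(F, Pow(F, -1)))) = Add(-6, Mul(2, 1)) = Add(-6, 2) = -4)
Mul(Add(Function('j')(-17), 160), Pow(Add(-321, Function('S')(15, 7)), -1)) = Mul(Add(-4, 160), Pow(Add(-321, 12), -1)) = Mul(156, Pow(-309, -1)) = Mul(156, Rational(-1, 309)) = Rational(-52, 103)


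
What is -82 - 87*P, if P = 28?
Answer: -2518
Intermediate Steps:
-82 - 87*P = -82 - 87*28 = -82 - 2436 = -2518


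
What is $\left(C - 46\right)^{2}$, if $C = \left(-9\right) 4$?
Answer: $6724$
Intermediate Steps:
$C = -36$
$\left(C - 46\right)^{2} = \left(-36 - 46\right)^{2} = \left(-82\right)^{2} = 6724$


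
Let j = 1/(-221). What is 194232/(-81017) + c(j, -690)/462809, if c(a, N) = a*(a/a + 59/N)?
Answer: -13707679575364847/5717673050864970 ≈ -2.3974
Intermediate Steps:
j = -1/221 ≈ -0.0045249
c(a, N) = a*(1 + 59/N)
194232/(-81017) + c(j, -690)/462809 = 194232/(-81017) - 1/221*(59 - 690)/(-690)/462809 = 194232*(-1/81017) - 1/221*(-1/690)*(-631)*(1/462809) = -194232/81017 - 631/152490*1/462809 = -194232/81017 - 631/70573744410 = -13707679575364847/5717673050864970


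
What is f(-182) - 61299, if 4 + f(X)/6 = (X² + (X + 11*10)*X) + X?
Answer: 214953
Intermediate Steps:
f(X) = -24 + 6*X + 6*X² + 6*X*(110 + X) (f(X) = -24 + 6*((X² + (X + 11*10)*X) + X) = -24 + 6*((X² + (X + 110)*X) + X) = -24 + 6*((X² + (110 + X)*X) + X) = -24 + 6*((X² + X*(110 + X)) + X) = -24 + 6*(X + X² + X*(110 + X)) = -24 + (6*X + 6*X² + 6*X*(110 + X)) = -24 + 6*X + 6*X² + 6*X*(110 + X))
f(-182) - 61299 = (-24 + 12*(-182)² + 666*(-182)) - 61299 = (-24 + 12*33124 - 121212) - 61299 = (-24 + 397488 - 121212) - 61299 = 276252 - 61299 = 214953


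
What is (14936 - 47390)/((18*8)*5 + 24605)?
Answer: -32454/25325 ≈ -1.2815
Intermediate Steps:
(14936 - 47390)/((18*8)*5 + 24605) = -32454/(144*5 + 24605) = -32454/(720 + 24605) = -32454/25325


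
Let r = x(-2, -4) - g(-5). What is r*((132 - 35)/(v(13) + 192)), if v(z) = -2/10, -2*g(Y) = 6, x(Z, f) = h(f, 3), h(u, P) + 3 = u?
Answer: -1940/959 ≈ -2.0229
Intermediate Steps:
h(u, P) = -3 + u
x(Z, f) = -3 + f
g(Y) = -3 (g(Y) = -½*6 = -3)
v(z) = -⅕ (v(z) = -2*⅒ = -⅕)
r = -4 (r = (-3 - 4) - 1*(-3) = -7 + 3 = -4)
r*((132 - 35)/(v(13) + 192)) = -4*(132 - 35)/(-⅕ + 192) = -388/959/5 = -388*5/959 = -4*485/959 = -1940/959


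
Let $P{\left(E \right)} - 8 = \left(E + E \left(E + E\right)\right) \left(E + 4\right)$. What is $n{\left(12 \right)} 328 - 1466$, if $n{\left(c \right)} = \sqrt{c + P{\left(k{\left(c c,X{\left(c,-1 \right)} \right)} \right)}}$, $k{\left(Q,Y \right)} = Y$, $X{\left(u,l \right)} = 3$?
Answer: $-1466 + 328 \sqrt{167} \approx 2772.7$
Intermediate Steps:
$P{\left(E \right)} = 8 + \left(4 + E\right) \left(E + 2 E^{2}\right)$ ($P{\left(E \right)} = 8 + \left(E + E \left(E + E\right)\right) \left(E + 4\right) = 8 + \left(E + E 2 E\right) \left(4 + E\right) = 8 + \left(E + 2 E^{2}\right) \left(4 + E\right) = 8 + \left(4 + E\right) \left(E + 2 E^{2}\right)$)
$n{\left(c \right)} = \sqrt{155 + c}$ ($n{\left(c \right)} = \sqrt{c + \left(8 + 2 \cdot 3^{3} + 4 \cdot 3 + 9 \cdot 3^{2}\right)} = \sqrt{c + \left(8 + 2 \cdot 27 + 12 + 9 \cdot 9\right)} = \sqrt{c + \left(8 + 54 + 12 + 81\right)} = \sqrt{c + 155} = \sqrt{155 + c}$)
$n{\left(12 \right)} 328 - 1466 = \sqrt{155 + 12} \cdot 328 - 1466 = \sqrt{167} \cdot 328 - 1466 = 328 \sqrt{167} - 1466 = -1466 + 328 \sqrt{167}$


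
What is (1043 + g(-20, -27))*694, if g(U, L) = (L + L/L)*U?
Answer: 1084722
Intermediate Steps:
g(U, L) = U*(1 + L) (g(U, L) = (L + 1)*U = (1 + L)*U = U*(1 + L))
(1043 + g(-20, -27))*694 = (1043 - 20*(1 - 27))*694 = (1043 - 20*(-26))*694 = (1043 + 520)*694 = 1563*694 = 1084722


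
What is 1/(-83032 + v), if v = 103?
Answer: -1/82929 ≈ -1.2059e-5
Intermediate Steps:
1/(-83032 + v) = 1/(-83032 + 103) = 1/(-82929) = -1/82929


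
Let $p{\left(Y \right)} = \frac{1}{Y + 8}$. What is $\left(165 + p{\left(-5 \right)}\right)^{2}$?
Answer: $\frac{246016}{9} \approx 27335.0$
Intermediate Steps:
$p{\left(Y \right)} = \frac{1}{8 + Y}$
$\left(165 + p{\left(-5 \right)}\right)^{2} = \left(165 + \frac{1}{8 - 5}\right)^{2} = \left(165 + \frac{1}{3}\right)^{2} = \left(\frac{496}{3}\right)^{2} = \frac{246016}{9}$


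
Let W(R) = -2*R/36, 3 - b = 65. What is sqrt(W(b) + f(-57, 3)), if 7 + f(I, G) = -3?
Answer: I*sqrt(59)/3 ≈ 2.5604*I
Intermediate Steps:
f(I, G) = -10 (f(I, G) = -7 - 3 = -10)
b = -62 (b = 3 - 1*65 = 3 - 65 = -62)
W(R) = -R/18
sqrt(W(b) + f(-57, 3)) = sqrt(-1/18*(-62) - 10) = sqrt(31/9 - 10) = sqrt(-59/9) = I*sqrt(59)/3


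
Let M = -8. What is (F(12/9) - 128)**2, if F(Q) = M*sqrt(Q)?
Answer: 49408/3 + 4096*sqrt(3)/3 ≈ 18834.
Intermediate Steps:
F(Q) = -8*sqrt(Q)
(F(12/9) - 128)**2 = (-8*2*sqrt(3)/3 - 128)**2 = (-16*sqrt(3)/3 - 128)**2 = (-128 - 16*sqrt(3)/3)**2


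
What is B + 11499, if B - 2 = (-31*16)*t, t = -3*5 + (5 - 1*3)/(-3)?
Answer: 57815/3 ≈ 19272.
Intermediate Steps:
t = -47/3 (t = -15 + (5 - 3)*(-1/3) = -15 + 2*(-1/3) = -15 - 2/3 = -47/3 ≈ -15.667)
B = 23318/3 (B = 2 - 31*16*(-47/3) = 2 - 496*(-47/3) = 2 + 23312/3 = 23318/3 ≈ 7772.7)
B + 11499 = 23318/3 + 11499 = 57815/3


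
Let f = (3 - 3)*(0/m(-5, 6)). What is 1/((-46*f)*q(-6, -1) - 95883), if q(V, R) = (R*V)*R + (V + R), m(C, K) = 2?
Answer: -1/95883 ≈ -1.0429e-5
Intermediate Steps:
q(V, R) = R + V + V*R² (q(V, R) = V*R² + (R + V) = R + V + V*R²)
f = 0 (f = (3 - 3)*(0/2) = 0*(0*(½)) = 0*0 = 0)
1/((-46*f)*q(-6, -1) - 95883) = 1/((-46*0)*(-1 - 6 - 6*(-1)²) - 95883) = 1/(0*(-1 - 6 - 6*1) - 95883) = 1/(0*(-1 - 6 - 6) - 95883) = 1/(0*(-13) - 95883) = 1/(0 - 95883) = 1/(-95883) = -1/95883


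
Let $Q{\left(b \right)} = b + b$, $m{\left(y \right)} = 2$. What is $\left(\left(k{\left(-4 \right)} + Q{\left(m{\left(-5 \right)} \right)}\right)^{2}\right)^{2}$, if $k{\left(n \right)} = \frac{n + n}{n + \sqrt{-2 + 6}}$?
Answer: $4096$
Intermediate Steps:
$Q{\left(b \right)} = 2 b$
$k{\left(n \right)} = \frac{2 n}{2 + n}$ ($k{\left(n \right)} = \frac{2 n}{n + \sqrt{4}} = \frac{2 n}{n + 2} = \frac{2 n}{2 + n}$)
$\left(\left(k{\left(-4 \right)} + Q{\left(m{\left(-5 \right)} \right)}\right)^{2}\right)^{2} = \left(\left(2 \left(-4\right) \frac{1}{2 - 4} + 2 \cdot 2\right)^{2}\right)^{2} = \left(\left(2 \left(-4\right) \frac{1}{-2} + 4\right)^{2}\right)^{2} = \left(\left(2 \left(-4\right) \left(- \frac{1}{2}\right) + 4\right)^{2}\right)^{2} = \left(\left(4 + 4\right)^{2}\right)^{2} = \left(8^{2}\right)^{2} = 64^{2} = 4096$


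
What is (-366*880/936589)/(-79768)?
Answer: 40260/9338728919 ≈ 4.3111e-6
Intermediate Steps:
(-366*880/936589)/(-79768) = -322080*1/936589*(-1/79768) = -322080/936589*(-1/79768) = 40260/9338728919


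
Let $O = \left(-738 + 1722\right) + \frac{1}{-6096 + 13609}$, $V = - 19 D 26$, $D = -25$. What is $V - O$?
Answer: $\frac{85392757}{7513} \approx 11366.0$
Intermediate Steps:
$V = 12350$ ($V = \left(-19\right) \left(-25\right) 26 = 475 \cdot 26 = 12350$)
$O = \frac{7392793}{7513}$ ($O = 984 + \frac{1}{7513} = \frac{7392793}{7513} \approx 984.0$)
$V - O = 12350 - \frac{7392793}{7513} = \frac{85392757}{7513}$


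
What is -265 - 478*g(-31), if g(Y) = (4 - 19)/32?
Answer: -655/16 ≈ -40.938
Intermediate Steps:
g(Y) = -15/32 (g(Y) = -15*1/32 = -15/32)
-265 - 478*g(-31) = -265 - 478*(-15/32) = -265 + 3585/16 = -655/16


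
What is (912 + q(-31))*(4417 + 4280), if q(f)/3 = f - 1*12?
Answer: 6809751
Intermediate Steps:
q(f) = -36 + 3*f (q(f) = 3*(f - 1*12) = 3*(f - 12) = 3*(-12 + f) = -36 + 3*f)
(912 + q(-31))*(4417 + 4280) = (912 + (-36 + 3*(-31)))*(4417 + 4280) = (912 + (-36 - 93))*8697 = (912 - 129)*8697 = 783*8697 = 6809751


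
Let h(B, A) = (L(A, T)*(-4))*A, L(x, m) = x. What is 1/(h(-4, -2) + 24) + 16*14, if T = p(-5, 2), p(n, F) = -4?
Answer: 1793/8 ≈ 224.13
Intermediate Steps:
T = -4
h(B, A) = -4*A**2 (h(B, A) = (A*(-4))*A = (-4*A)*A = -4*A**2)
1/(h(-4, -2) + 24) + 16*14 = 1/(-4*(-2)**2 + 24) + 16*14 = 1/(-4*4 + 24) + 224 = 1/(-16 + 24) + 224 = 1/8 + 224 = 1793/8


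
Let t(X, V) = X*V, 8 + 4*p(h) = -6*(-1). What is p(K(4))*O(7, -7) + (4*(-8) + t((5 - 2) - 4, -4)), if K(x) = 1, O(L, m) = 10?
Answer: -33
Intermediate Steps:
p(h) = -½ (p(h) = -2 + (-6*(-1))/4 = -2 + (¼)*6 = -2 + 3/2 = -½)
t(X, V) = V*X
p(K(4))*O(7, -7) + (4*(-8) + t((5 - 2) - 4, -4)) = -½*10 + (4*(-8) - 4*((5 - 2) - 4)) = -5 + (-32 - 4*(3 - 4)) = -5 + (-32 - 4*(-1)) = -5 + (-32 + 4) = -5 - 28 = -33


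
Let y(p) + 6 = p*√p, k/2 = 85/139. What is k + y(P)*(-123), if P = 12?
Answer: 102752/139 - 2952*√3 ≈ -4373.8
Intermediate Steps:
k = 170/139 (k = 2*(85/139) = 170/139 ≈ 1.2230)
y(p) = -6 + p^(3/2) (y(p) = -6 + p*√p = -6 + p^(3/2))
k + y(P)*(-123) = 170/139 + (-6 + 12^(3/2))*(-123) = 170/139 + (-6 + 24*√3)*(-123) = 170/139 + (738 - 2952*√3) = 102752/139 - 2952*√3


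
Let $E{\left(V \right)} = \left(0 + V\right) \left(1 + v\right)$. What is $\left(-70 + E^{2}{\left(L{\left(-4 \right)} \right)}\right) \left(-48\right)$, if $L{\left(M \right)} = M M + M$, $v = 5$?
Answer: $-245472$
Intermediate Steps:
$L{\left(M \right)} = M + M^{2}$ ($L{\left(M \right)} = M^{2} + M = M + M^{2}$)
$E{\left(V \right)} = 6 V$ ($E{\left(V \right)} = \left(0 + V\right) \left(1 + 5\right) = V 6 = 6 V$)
$\left(-70 + E^{2}{\left(L{\left(-4 \right)} \right)}\right) \left(-48\right) = \left(-70 + \left(6 \left(- 4 \left(1 - 4\right)\right)\right)^{2}\right) \left(-48\right) = \left(-70 + \left(6 \left(\left(-4\right) \left(-3\right)\right)\right)^{2}\right) \left(-48\right) = \left(-70 + \left(6 \cdot 12\right)^{2}\right) \left(-48\right) = \left(-70 + 72^{2}\right) \left(-48\right) = \left(-70 + 5184\right) \left(-48\right) = 5114 \left(-48\right) = -245472$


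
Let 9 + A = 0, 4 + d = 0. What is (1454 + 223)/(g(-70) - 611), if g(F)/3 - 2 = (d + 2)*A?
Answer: -1677/551 ≈ -3.0436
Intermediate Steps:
d = -4 (d = -4 + 0 = -4)
A = -9 (A = -9 + 0 = -9)
g(F) = 60 (g(F) = 6 + 3*((-4 + 2)*(-9)) = 6 + 3*(-2*(-9)) = 6 + 3*18 = 6 + 54 = 60)
(1454 + 223)/(g(-70) - 611) = (1454 + 223)/(60 - 611) = 1677/(-551) = 1677*(-1/551) = -1677/551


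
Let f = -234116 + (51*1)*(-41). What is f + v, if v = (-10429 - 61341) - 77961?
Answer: -385938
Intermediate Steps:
v = -149731 (v = -71770 - 77961 = -149731)
f = -236207 (f = -234116 + 51*(-41) = -234116 - 2091 = -236207)
f + v = -236207 - 149731 = -385938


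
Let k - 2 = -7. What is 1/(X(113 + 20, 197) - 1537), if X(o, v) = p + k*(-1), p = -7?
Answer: -1/1539 ≈ -0.00064977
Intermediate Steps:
k = -5 (k = 2 - 7 = -5)
X(o, v) = -2 (X(o, v) = -7 - 5*(-1) = -7 + 5 = -2)
1/(X(113 + 20, 197) - 1537) = 1/(-2 - 1537) = 1/(-1539) = -1/1539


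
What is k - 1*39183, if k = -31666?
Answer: -70849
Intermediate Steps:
k - 1*39183 = -31666 - 1*39183 = -31666 - 39183 = -70849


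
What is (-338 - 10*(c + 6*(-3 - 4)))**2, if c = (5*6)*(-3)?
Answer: 964324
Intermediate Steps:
c = -90 (c = 30*(-3) = -90)
(-338 - 10*(c + 6*(-3 - 4)))**2 = (-338 - 10*(-90 + 6*(-3 - 4)))**2 = (-338 - 10*(-90 + 6*(-7)))**2 = (-338 - 10*(-90 - 42))**2 = (-338 - 10*(-132))**2 = (-338 + 1320)**2 = 982**2 = 964324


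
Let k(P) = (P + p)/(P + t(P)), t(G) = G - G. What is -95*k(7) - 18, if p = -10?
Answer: 159/7 ≈ 22.714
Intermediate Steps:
t(G) = 0
k(P) = (-10 + P)/P (k(P) = (P - 10)/(P + 0) = (-10 + P)/P)
-95*k(7) - 18 = -95*(-10 + 7)/7 - 18 = -95*(-3)/7 - 18 = -95*(-3/7) - 18 = 285/7 - 18 = 159/7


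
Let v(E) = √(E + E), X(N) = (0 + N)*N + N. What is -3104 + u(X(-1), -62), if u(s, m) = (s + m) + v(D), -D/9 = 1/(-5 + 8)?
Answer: -3166 + I*√6 ≈ -3166.0 + 2.4495*I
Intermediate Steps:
X(N) = N + N² (X(N) = N*N + N = N² + N = N + N²)
D = -3 (D = -9/(-5 + 8) = -9/3 = -9*⅓ = -3)
v(E) = √2*√E (v(E) = √(2*E) = √2*√E)
u(s, m) = m + s + I*√6 (u(s, m) = (s + m) + √2*√(-3) = (m + s) + √2*(I*√3) = (m + s) + I*√6 = m + s + I*√6)
-3104 + u(X(-1), -62) = -3104 + (-62 - (1 - 1) + I*√6) = -3104 + (-62 - 1*0 + I*√6) = -3104 + (-62 + 0 + I*√6) = -3104 + (-62 + I*√6) = -3166 + I*√6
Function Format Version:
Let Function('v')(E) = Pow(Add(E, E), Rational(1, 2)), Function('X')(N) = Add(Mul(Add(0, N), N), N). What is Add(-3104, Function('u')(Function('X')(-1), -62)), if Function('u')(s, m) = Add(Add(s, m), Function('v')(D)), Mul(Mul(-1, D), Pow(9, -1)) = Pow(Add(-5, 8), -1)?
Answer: Add(-3166, Mul(I, Pow(6, Rational(1, 2)))) ≈ Add(-3166.0, Mul(2.4495, I))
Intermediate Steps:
Function('X')(N) = Add(N, Pow(N, 2)) (Function('X')(N) = Add(Mul(N, N), N) = Add(Pow(N, 2), N) = Add(N, Pow(N, 2)))
D = -3 (D = Mul(-9, Pow(Add(-5, 8), -1)) = Mul(-9, Pow(3, -1)) = Mul(-9, Rational(1, 3)) = -3)
Function('v')(E) = Mul(Pow(2, Rational(1, 2)), Pow(E, Rational(1, 2))) (Function('v')(E) = Pow(Mul(2, E), Rational(1, 2)) = Mul(Pow(2, Rational(1, 2)), Pow(E, Rational(1, 2))))
Function('u')(s, m) = Add(m, s, Mul(I, Pow(6, Rational(1, 2)))) (Function('u')(s, m) = Add(Add(s, m), Mul(Pow(2, Rational(1, 2)), Pow(-3, Rational(1, 2)))) = Add(Add(m, s), Mul(Pow(2, Rational(1, 2)), Mul(I, Pow(3, Rational(1, 2))))) = Add(Add(m, s), Mul(I, Pow(6, Rational(1, 2)))) = Add(m, s, Mul(I, Pow(6, Rational(1, 2)))))
Add(-3104, Function('u')(Function('X')(-1), -62)) = Add(-3104, Add(-62, Mul(-1, Add(1, -1)), Mul(I, Pow(6, Rational(1, 2))))) = Add(-3104, Add(-62, Mul(-1, 0), Mul(I, Pow(6, Rational(1, 2))))) = Add(-3104, Add(-62, 0, Mul(I, Pow(6, Rational(1, 2))))) = Add(-3104, Add(-62, Mul(I, Pow(6, Rational(1, 2))))) = Add(-3166, Mul(I, Pow(6, Rational(1, 2))))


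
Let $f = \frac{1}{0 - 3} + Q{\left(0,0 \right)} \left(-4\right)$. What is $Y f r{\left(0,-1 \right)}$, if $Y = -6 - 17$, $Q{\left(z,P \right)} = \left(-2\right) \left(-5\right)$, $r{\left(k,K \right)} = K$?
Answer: $- \frac{2783}{3} \approx -927.67$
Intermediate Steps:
$Q{\left(z,P \right)} = 10$
$Y = -23$
$f = - \frac{121}{3}$ ($f = \frac{1}{0 - 3} + 10 \left(-4\right) = \frac{1}{-3} - 40 = - \frac{1}{3} - 40 = - \frac{121}{3} \approx -40.333$)
$Y f r{\left(0,-1 \right)} = \left(-23\right) \left(- \frac{121}{3}\right) \left(-1\right) = \frac{2783}{3} \left(-1\right) = - \frac{2783}{3}$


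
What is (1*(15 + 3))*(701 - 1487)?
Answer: -14148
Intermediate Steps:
(1*(15 + 3))*(701 - 1487) = (1*18)*(-786) = 18*(-786) = -14148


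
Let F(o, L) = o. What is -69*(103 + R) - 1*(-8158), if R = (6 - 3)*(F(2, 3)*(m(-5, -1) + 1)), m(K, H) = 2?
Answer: -191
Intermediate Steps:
R = 18 (R = (6 - 3)*(2*(2 + 1)) = 3*(2*3) = 3*6 = 18)
-69*(103 + R) - 1*(-8158) = -69*(103 + 18) - 1*(-8158) = -69*121 + 8158 = -8349 + 8158 = -191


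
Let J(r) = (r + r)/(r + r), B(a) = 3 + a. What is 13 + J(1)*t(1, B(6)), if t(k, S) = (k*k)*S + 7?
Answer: 29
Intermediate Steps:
J(r) = 1 (J(r) = (2*r)/((2*r)) = (2*r)*(1/(2*r)) = 1)
t(k, S) = 7 + S*k² (t(k, S) = k²*S + 7 = S*k² + 7 = 7 + S*k²)
13 + J(1)*t(1, B(6)) = 13 + 1*(7 + (3 + 6)*1²) = 13 + 1*(7 + 9*1) = 13 + 1*(7 + 9) = 13 + 1*16 = 13 + 16 = 29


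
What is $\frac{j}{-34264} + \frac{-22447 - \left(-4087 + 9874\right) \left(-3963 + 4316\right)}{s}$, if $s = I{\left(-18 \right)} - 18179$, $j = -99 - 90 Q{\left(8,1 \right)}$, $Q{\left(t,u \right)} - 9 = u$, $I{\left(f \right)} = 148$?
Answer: $\frac{5444770237}{47524168} \approx 114.57$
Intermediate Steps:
$Q{\left(t,u \right)} = 9 + u$
$j = -999$ ($j = -99 - 90 \left(9 + 1\right) = -99 - 900 = -999$)
$s = -18031$ ($s = 148 - 18179 = -18031$)
$\frac{j}{-34264} + \frac{-22447 - \left(-4087 + 9874\right) \left(-3963 + 4316\right)}{s} = - \frac{999}{-34264} + \frac{-22447 - \left(-4087 + 9874\right) \left(-3963 + 4316\right)}{-18031} = \left(-999\right) \left(- \frac{1}{34264}\right) + \left(-22447 - 5787 \cdot 353\right) \left(- \frac{1}{18031}\right) = \frac{999}{34264} + \left(-22447 - 2042811\right) \left(- \frac{1}{18031}\right) = \frac{999}{34264} - - \frac{158866}{1387} = \frac{999}{34264} + \frac{158866}{1387} = \frac{5444770237}{47524168}$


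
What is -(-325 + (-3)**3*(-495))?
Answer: -13040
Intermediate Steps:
-(-325 + (-3)**3*(-495)) = -(-325 - 27*(-495)) = -(-325 + 13365) = -1*13040 = -13040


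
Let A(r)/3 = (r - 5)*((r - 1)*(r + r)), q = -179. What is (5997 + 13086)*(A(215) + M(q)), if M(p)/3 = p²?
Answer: 1108125441009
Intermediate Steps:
A(r) = 6*r*(-1 + r)*(-5 + r) (A(r) = 3*((r - 5)*((r - 1)*(r + r))) = 3*((-5 + r)*((-1 + r)*(2*r))) = 3*((-5 + r)*(2*r*(-1 + r))) = 3*(2*r*(-1 + r)*(-5 + r)) = 6*r*(-1 + r)*(-5 + r))
M(p) = 3*p²
(5997 + 13086)*(A(215) + M(q)) = (5997 + 13086)*(6*215*(5 + 215² - 6*215) + 3*(-179)²) = 19083*(6*215*(5 + 46225 - 1290) + 3*32041) = 19083*(6*215*44940 + 96123) = 19083*(57972600 + 96123) = 19083*58068723 = 1108125441009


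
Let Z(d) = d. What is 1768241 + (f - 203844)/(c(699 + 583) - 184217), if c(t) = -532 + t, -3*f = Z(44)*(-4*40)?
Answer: 973242219133/550401 ≈ 1.7682e+6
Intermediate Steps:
f = 7040/3 (f = -44*(-4*40)/3 = -44*(-160)/3 = -⅓*(-7040) = 7040/3 ≈ 2346.7)
1768241 + (f - 203844)/(c(699 + 583) - 184217) = 1768241 + (7040/3 - 203844)/((-532 + (699 + 583)) - 184217) = 1768241 - 604492/(3*((-532 + 1282) - 184217)) = 1768241 - 604492/(3*(750 - 184217)) = 1768241 - 604492/3/(-183467) = 1768241 - 604492/3*(-1/183467) = 1768241 + 604492/550401 = 973242219133/550401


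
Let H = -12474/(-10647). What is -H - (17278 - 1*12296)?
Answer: -842156/169 ≈ -4983.2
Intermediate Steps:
H = 198/169 (H = -12474*(-1/10647) = 198/169 ≈ 1.1716)
-H - (17278 - 1*12296) = -1*198/169 - (17278 - 1*12296) = -198/169 - (17278 - 12296) = -198/169 - 1*4982 = -198/169 - 4982 = -842156/169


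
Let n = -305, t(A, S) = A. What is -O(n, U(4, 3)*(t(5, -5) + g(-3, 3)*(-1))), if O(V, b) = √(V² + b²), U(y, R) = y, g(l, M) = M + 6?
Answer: -√93281 ≈ -305.42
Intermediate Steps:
g(l, M) = 6 + M
-O(n, U(4, 3)*(t(5, -5) + g(-3, 3)*(-1))) = -√((-305)² + (4*(5 + (6 + 3)*(-1)))²) = -√(93025 + (4*(5 + 9*(-1)))²) = -√(93025 + (4*(5 - 9))²) = -√(93025 + (4*(-4))²) = -√(93025 + (-16)²) = -√(93025 + 256) = -√93281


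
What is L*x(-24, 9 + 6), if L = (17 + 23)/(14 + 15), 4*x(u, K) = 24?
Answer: 240/29 ≈ 8.2759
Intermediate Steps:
x(u, K) = 6 (x(u, K) = (¼)*24 = 6)
L = 40/29 ≈ 1.3793
L*x(-24, 9 + 6) = (40/29)*6 = 240/29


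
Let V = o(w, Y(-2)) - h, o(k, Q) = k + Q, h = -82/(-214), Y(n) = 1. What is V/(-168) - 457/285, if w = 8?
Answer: -470989/284620 ≈ -1.6548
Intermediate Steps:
h = 41/107 (h = -82*(-1/214) = 41/107 ≈ 0.38318)
o(k, Q) = Q + k
V = 922/107 (V = (1 + 8) - 1*41/107 = 9 - 41/107 = 922/107 ≈ 8.6168)
V/(-168) - 457/285 = (922/107)/(-168) - 457/285 = (922/107)*(-1/168) - 457*1/285 = -461/8988 - 457/285 = -470989/284620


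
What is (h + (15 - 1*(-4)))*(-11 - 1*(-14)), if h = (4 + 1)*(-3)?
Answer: 12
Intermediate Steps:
h = -15 (h = 5*(-3) = -15)
(h + (15 - 1*(-4)))*(-11 - 1*(-14)) = (-15 + (15 - 1*(-4)))*(-11 - 1*(-14)) = (-15 + (15 + 4))*(-11 + 14) = (-15 + 19)*3 = 4*3 = 12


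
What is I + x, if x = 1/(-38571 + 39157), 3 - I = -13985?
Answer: 8196969/586 ≈ 13988.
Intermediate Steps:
I = 13988 (I = 3 - 1*(-13985) = 3 + 13985 = 13988)
x = 1/586 ≈ 0.0017065
I + x = 13988 + 1/586 = 8196969/586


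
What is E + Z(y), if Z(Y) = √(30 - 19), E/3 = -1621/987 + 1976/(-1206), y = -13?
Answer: -650873/66129 + √11 ≈ -6.5258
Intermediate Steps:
E = -650873/66129 (E = 3*(-1621/987 + 1976/(-1206)) = 3*(-1621*1/987 + 1976*(-1/1206)) = 3*(-1621/987 - 988/603) = 3*(-650873/198387) = -650873/66129 ≈ -9.8425)
Z(Y) = √11
E + Z(y) = -650873/66129 + √11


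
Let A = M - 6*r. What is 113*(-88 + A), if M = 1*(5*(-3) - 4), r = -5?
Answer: -8701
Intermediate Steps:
M = -19 (M = 1*(-15 - 4) = 1*(-19) = -19)
A = 11 (A = -19 - 6*(-5) = -19 + 30 = 11)
113*(-88 + A) = 113*(-88 + 11) = 113*(-77) = -8701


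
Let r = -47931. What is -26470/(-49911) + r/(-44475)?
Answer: 1189845797/739930575 ≈ 1.6081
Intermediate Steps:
-26470/(-49911) + r/(-44475) = -26470/(-49911) - 47931/(-44475) = -26470*(-1/49911) - 47931*(-1/44475) = 26470/49911 + 15977/14825 = 1189845797/739930575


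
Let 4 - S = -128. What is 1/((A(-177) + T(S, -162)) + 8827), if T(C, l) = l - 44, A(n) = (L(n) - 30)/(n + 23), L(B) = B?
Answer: 154/1327841 ≈ 0.00011598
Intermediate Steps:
S = 132 (S = 4 - 1*(-128) = 4 + 128 = 132)
A(n) = (-30 + n)/(23 + n) (A(n) = (n - 30)/(n + 23) = (-30 + n)/(23 + n))
T(C, l) = -44 + l
1/((A(-177) + T(S, -162)) + 8827) = 1/(((-30 - 177)/(23 - 177) + (-44 - 162)) + 8827) = 1/((-207/(-154) - 206) + 8827) = 1/((-1/154*(-207) - 206) + 8827) = 1/((207/154 - 206) + 8827) = 1/(-31517/154 + 8827) = 1/(1327841/154) = 154/1327841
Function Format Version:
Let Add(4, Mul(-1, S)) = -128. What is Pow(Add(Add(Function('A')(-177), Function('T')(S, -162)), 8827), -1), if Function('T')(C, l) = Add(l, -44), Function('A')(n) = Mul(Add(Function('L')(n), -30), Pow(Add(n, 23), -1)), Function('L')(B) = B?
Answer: Rational(154, 1327841) ≈ 0.00011598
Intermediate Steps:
S = 132 (S = Add(4, Mul(-1, -128)) = Add(4, 128) = 132)
Function('A')(n) = Mul(Pow(Add(23, n), -1), Add(-30, n)) (Function('A')(n) = Mul(Add(n, -30), Pow(Add(n, 23), -1)) = Mul(Add(-30, n), Pow(Add(23, n), -1)) = Mul(Pow(Add(23, n), -1), Add(-30, n)))
Function('T')(C, l) = Add(-44, l)
Pow(Add(Add(Function('A')(-177), Function('T')(S, -162)), 8827), -1) = Pow(Add(Add(Mul(Pow(Add(23, -177), -1), Add(-30, -177)), Add(-44, -162)), 8827), -1) = Pow(Add(Add(Mul(Pow(-154, -1), -207), -206), 8827), -1) = Pow(Add(Add(Mul(Rational(-1, 154), -207), -206), 8827), -1) = Pow(Add(Add(Rational(207, 154), -206), 8827), -1) = Pow(Add(Rational(-31517, 154), 8827), -1) = Pow(Rational(1327841, 154), -1) = Rational(154, 1327841)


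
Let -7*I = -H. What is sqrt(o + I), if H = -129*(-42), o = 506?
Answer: 16*sqrt(5) ≈ 35.777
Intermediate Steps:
H = 5418
I = 774 (I = -(-1)*5418/7 = -1/7*(-5418) = 774)
sqrt(o + I) = sqrt(506 + 774) = sqrt(1280) = 16*sqrt(5)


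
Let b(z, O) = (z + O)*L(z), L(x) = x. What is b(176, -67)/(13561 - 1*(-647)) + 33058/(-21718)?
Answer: -1657811/9642792 ≈ -0.17192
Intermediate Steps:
b(z, O) = z*(O + z) (b(z, O) = (z + O)*z = (O + z)*z = z*(O + z))
b(176, -67)/(13561 - 1*(-647)) + 33058/(-21718) = (176*(-67 + 176))/(13561 - 1*(-647)) + 33058/(-21718) = (176*109)/(13561 + 647) + 33058*(-1/21718) = 19184/14208 - 16529/10859 = 19184*(1/14208) - 16529/10859 = 1199/888 - 16529/10859 = -1657811/9642792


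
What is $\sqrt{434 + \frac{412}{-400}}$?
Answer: $\frac{\sqrt{43297}}{10} \approx 20.808$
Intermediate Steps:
$\sqrt{434 + \frac{412}{-400}} = \sqrt{434 + 412 \left(- \frac{1}{400}\right)} = \sqrt{434 - \frac{103}{100}} = \sqrt{\frac{43297}{100}} = \frac{\sqrt{43297}}{10}$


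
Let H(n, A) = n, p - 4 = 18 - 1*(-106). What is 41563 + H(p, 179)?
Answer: 41691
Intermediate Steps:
p = 128 (p = 4 + (18 - 1*(-106)) = 4 + (18 + 106) = 4 + 124 = 128)
41563 + H(p, 179) = 41563 + 128 = 41691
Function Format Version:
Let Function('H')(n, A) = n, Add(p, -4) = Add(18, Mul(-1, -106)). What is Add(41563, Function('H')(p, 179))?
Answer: 41691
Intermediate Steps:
p = 128 (p = Add(4, Add(18, Mul(-1, -106))) = Add(4, Add(18, 106)) = Add(4, 124) = 128)
Add(41563, Function('H')(p, 179)) = Add(41563, 128) = 41691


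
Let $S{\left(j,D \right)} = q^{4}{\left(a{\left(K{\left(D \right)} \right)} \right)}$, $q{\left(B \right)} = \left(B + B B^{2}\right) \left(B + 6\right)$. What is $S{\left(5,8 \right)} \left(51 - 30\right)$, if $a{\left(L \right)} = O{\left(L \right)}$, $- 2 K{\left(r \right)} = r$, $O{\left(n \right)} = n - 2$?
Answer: $0$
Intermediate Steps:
$O{\left(n \right)} = -2 + n$
$K{\left(r \right)} = - \frac{r}{2}$
$a{\left(L \right)} = -2 + L$
$q{\left(B \right)} = \left(6 + B\right) \left(B + B^{3}\right)$ ($q{\left(B \right)} = \left(B + B^{3}\right) \left(6 + B\right) = \left(6 + B\right) \left(B + B^{3}\right)$)
$S{\left(j,D \right)} = \left(-2 - \frac{D}{2}\right)^{4} \left(4 + \left(-2 - \frac{D}{2}\right)^{3} + 6 \left(-2 - \frac{D}{2}\right)^{2} - \frac{D}{2}\right)^{4}$ ($S{\left(j,D \right)} = \left(\left(-2 - \frac{D}{2}\right) \left(6 - \left(2 + \frac{D}{2}\right) + \left(-2 - \frac{D}{2}\right)^{3} + 6 \left(-2 - \frac{D}{2}\right)^{2}\right)\right)^{4} = \left(\left(-2 - \frac{D}{2}\right) \left(4 + \left(-2 - \frac{D}{2}\right)^{3} + 6 \left(-2 - \frac{D}{2}\right)^{2} - \frac{D}{2}\right)\right)^{4} = \left(-2 - \frac{D}{2}\right)^{4} \left(4 + \left(-2 - \frac{D}{2}\right)^{3} + 6 \left(-2 - \frac{D}{2}\right)^{2} - \frac{D}{2}\right)^{4}$)
$S{\left(5,8 \right)} \left(51 - 30\right) = \frac{\left(4 + 8\right)^{4} \left(32 - \left(4 + 8\right)^{3} - 32 + 12 \left(4 + 8\right)^{2}\right)^{4}}{65536} \left(51 - 30\right) = \frac{12^{4} \left(32 - 12^{3} - 32 + 12 \cdot 12^{2}\right)^{4}}{65536} \cdot 21 = \frac{1}{65536} \cdot 20736 \left(32 - 1728 - 32 + 12 \cdot 144\right)^{4} \cdot 21 = \frac{1}{65536} \cdot 20736 \left(32 - 1728 - 32 + 1728\right)^{4} \cdot 21 = \frac{1}{65536} \cdot 20736 \cdot 0^{4} \cdot 21 = \frac{1}{65536} \cdot 20736 \cdot 0 \cdot 21 = 0 \cdot 21 = 0$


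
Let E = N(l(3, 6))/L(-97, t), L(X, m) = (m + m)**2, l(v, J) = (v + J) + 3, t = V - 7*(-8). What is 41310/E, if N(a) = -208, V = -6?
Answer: -25818750/13 ≈ -1.9861e+6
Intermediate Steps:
t = 50 (t = -6 - 7*(-8) = -6 + 56 = 50)
l(v, J) = 3 + J + v (l(v, J) = (J + v) + 3 = 3 + J + v)
L(X, m) = 4*m**2 (L(X, m) = (2*m)**2 = 4*m**2)
E = -13/625 (E = -208/(4*50**2) = -208/(4*2500) = -208/10000 = -208*1/10000 = -13/625 ≈ -0.020800)
41310/E = 41310/(-13/625) = 41310*(-625/13) = -25818750/13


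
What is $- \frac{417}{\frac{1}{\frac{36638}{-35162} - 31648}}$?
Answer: $\frac{232027893519}{17581} \approx 1.3198 \cdot 10^{7}$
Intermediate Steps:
$- \frac{417}{\frac{1}{\frac{36638}{-35162} - 31648}} = - \frac{417}{\frac{1}{36638 \left(- \frac{1}{35162}\right) - 31648}} = - \frac{417}{\frac{1}{- \frac{18319}{17581} - 31648}} = - \frac{417}{\frac{1}{- \frac{556421807}{17581}}} = - \frac{417}{- \frac{17581}{556421807}} = \left(-417\right) \left(- \frac{556421807}{17581}\right) = \frac{232027893519}{17581}$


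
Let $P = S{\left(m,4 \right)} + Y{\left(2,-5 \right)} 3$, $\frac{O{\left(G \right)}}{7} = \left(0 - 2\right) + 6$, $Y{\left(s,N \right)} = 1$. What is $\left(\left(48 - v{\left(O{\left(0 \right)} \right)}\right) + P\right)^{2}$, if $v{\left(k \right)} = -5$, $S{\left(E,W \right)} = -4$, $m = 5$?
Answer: $2704$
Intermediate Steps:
$O{\left(G \right)} = 28$ ($O{\left(G \right)} = 7 \left(\left(0 - 2\right) + 6\right) = 7 \left(-2 + 6\right) = 7 \cdot 4 = 28$)
$P = -1$ ($P = -4 + 1 \cdot 3 = -4 + 3 = -1$)
$\left(\left(48 - v{\left(O{\left(0 \right)} \right)}\right) + P\right)^{2} = \left(\left(48 - -5\right) - 1\right)^{2} = \left(\left(48 + 5\right) - 1\right)^{2} = \left(53 - 1\right)^{2} = 52^{2} = 2704$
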